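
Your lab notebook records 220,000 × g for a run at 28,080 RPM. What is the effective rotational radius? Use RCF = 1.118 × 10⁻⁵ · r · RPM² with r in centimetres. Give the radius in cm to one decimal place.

≈ 25.0 cm

RCF = 1.118 × 10⁻⁵ × r × N²
220000 = 1.118 × 10⁻⁵ × r × (28080)²
r = 220000 / (1.118 × 10⁻⁵ × 788,486,400) = 220000 / 8815.278 ≈ 24.957 cm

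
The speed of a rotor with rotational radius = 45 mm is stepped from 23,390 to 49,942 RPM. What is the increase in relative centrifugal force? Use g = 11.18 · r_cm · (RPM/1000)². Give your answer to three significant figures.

≈ 98000 x g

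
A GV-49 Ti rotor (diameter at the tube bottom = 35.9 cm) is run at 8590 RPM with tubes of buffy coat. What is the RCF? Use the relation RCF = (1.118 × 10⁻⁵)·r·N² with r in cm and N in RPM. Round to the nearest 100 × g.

r = 35.9 / 2 = 17.95 cm
RCF = 1.118 × 10⁻⁵ × r × N²
RCF = 1.118 × 10⁻⁵ × 17.95 × (8590)² = 1.118 × 10⁻⁵ × 17.95 × 73,788,100 ≈ 14,807.9 × g

RCF ≈ 14800 x g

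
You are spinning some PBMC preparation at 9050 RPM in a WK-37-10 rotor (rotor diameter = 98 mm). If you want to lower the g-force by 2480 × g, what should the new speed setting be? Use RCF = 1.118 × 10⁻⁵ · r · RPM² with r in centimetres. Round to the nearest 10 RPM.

r = 98 mm / 2 = 49 mm = 4.9 cm
Current RCF = 1.118 × 10⁻⁵ × 4.9 × (9050)² = 1.118 × 10⁻⁵ × 4.9 × 81,902,500 ≈ 4,486.8 × g
Target RCF = 4,486.8 − 2,480 = 2,006.8 × g
N² = 2,006.8 / (5.4782 × 10⁻⁵) = 36,632,471
N ≈ √36,632,471 ≈ 6,052.5

N₂ ≈ 6050 RPM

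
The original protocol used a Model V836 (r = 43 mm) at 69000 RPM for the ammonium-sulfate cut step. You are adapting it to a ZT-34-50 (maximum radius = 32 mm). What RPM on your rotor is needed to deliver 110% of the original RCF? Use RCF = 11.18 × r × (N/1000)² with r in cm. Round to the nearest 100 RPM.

83900 RPM

Original rotor: r = 43 mm = 4.3 cm
RCF = 11.18 × r × (N/1000)²
RCF_original = 11.18 × 4.3 × (69)² = 11.18 × 4.3 × 4,761 ≈ 228,880.3 × g
Target RCF = 1.1 × 228,880.3 ≈ 251,768.3 × g
Your rotor: r = 32 mm = 3.2 cm
251,768.3 = 11.18 × 3.2 × (N/1000)²
(N/1000)² = 251,768.3 / 35.776 = 7037.352
N = 1000 × √7037.352 ≈ 83,888.9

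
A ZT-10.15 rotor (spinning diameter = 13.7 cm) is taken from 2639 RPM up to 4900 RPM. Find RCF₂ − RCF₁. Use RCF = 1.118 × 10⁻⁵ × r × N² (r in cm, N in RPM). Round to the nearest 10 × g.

r = 13.7 / 2 = 6.85 cm
RCF₁ = 1.118 × 10⁻⁵ × 6.85 × (2639)² = 1.118 × 10⁻⁵ × 6.85 × 6,964,321 ≈ 533.3 × g
RCF₂ = 1.118 × 10⁻⁵ × 6.85 × (4900)² = 1.118 × 10⁻⁵ × 6.85 × 24,010,000 ≈ 1,838.8 × g
Increase = 1,838.8 − 533.3 = 1,305.5

1310 × g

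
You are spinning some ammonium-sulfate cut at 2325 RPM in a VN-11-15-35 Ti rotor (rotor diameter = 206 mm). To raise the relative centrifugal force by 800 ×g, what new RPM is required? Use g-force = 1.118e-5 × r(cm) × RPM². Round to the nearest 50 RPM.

3500 RPM

r = 206 mm / 2 = 103 mm = 10.3 cm
Current RCF = 1.118 × 10⁻⁵ × 10.3 × (2325)² = 1.118 × 10⁻⁵ × 10.3 × 5,405,625 ≈ 622.5 × g
Target RCF = 622.5 + 800 = 1,422.5 × g
N² = 1,422.5 / (11.5154 × 10⁻⁵) = 12,353,023
N ≈ √12,353,023 ≈ 3,514.7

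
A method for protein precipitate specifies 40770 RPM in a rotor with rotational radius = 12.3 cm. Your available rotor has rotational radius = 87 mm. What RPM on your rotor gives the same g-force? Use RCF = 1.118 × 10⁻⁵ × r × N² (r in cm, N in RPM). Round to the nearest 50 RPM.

≈ 48500 RPM

RCF_original = 1.118 × 10⁻⁵ × 12.3 × (40770)² = 1.118 × 10⁻⁵ × 12.3 × 1,662,192,900 ≈ 228,574.8 × g
Your rotor: r = 87 mm = 8.7 cm
228,574.8 = 1.118 × 10⁻⁵ × 8.7 × N²
N² = 228,574.8 / (9.7266 × 10⁻⁵) = 2,349,996,916
N ≈ √2,349,996,916 ≈ 48,476.8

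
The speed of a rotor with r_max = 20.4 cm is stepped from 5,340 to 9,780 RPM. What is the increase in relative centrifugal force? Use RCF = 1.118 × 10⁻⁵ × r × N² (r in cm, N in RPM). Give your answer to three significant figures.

RCF₁ = 1.118 × 10⁻⁵ × 20.4 × (5340)² = 1.118 × 10⁻⁵ × 20.4 × 28,515,600 ≈ 6,503.6 × g
RCF₂ = 1.118 × 10⁻⁵ × 20.4 × (9780)² = 1.118 × 10⁻⁵ × 20.4 × 95,648,400 ≈ 21,814.7 × g
Increase = 21,814.7 − 6,503.6 = 15,311.1

≈ 15300 × g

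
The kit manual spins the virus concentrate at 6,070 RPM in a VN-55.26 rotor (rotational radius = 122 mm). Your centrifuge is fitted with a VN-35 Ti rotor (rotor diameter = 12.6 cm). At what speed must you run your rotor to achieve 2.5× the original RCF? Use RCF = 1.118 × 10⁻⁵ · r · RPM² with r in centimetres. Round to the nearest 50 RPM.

Original rotor: r = 122 mm = 12.2 cm
RCF_original = 1.118 × 10⁻⁵ × 12.2 × (6070)² = 1.118 × 10⁻⁵ × 12.2 × 36,844,900 ≈ 5,025.5 × g
Target RCF = 2.5 × 5,025.5 ≈ 12,563.8 × g
Your rotor: r = 12.6 / 2 = 6.3 cm
12,563.8 = 1.118 × 10⁻⁵ × 6.3 × N²
N² = 12,563.8 / (7.0434 × 10⁻⁵) = 178,376,920
N ≈ √178,376,920 ≈ 13,355.8

≈ 13350 RPM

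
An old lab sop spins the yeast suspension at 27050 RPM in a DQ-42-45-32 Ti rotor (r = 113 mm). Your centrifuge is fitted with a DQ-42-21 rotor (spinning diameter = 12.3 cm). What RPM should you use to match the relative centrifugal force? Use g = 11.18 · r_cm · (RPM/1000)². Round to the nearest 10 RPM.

Original rotor: r = 113 mm = 11.3 cm
RCF = 11.18 × r × (N/1000)²
RCF_original = 11.18 × 11.3 × (27.05)² = 11.18 × 11.3 × 731.7025 ≈ 92,438.9 × g
Your rotor: r = 12.3 / 2 = 6.15 cm
92,438.9 = 11.18 × 6.15 × (N/1000)²
(N/1000)² = 92,438.9 / 68.757 = 1344.429
N = 1000 × √1344.429 ≈ 36,666.5

≈ 36670 RPM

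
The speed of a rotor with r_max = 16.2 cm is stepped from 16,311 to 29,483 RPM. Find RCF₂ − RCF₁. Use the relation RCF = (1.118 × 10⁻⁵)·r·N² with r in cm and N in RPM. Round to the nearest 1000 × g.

109000 g

RCF₁ = 1.118 × 10⁻⁵ × 16.2 × (16311)² = 1.118 × 10⁻⁵ × 16.2 × 266,048,721 ≈ 48,185.7 × g
RCF₂ = 1.118 × 10⁻⁵ × 16.2 × (29483)² = 1.118 × 10⁻⁵ × 16.2 × 869,247,289 ≈ 157,434.6 × g
Increase = 157,434.6 − 48,185.7 = 109,248.9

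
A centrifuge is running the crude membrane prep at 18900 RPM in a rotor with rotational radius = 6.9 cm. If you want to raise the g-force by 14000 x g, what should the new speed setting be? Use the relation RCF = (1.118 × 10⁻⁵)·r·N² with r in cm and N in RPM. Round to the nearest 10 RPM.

≈ 23210 RPM

Current RCF = 1.118 × 10⁻⁵ × 6.9 × (18900)² = 1.118 × 10⁻⁵ × 6.9 × 357,210,000 ≈ 27,555.9 × g
Target RCF = 27,555.9 + 14,000 = 41,555.9 × g
N² = 41,555.9 / (7.7142 × 10⁻⁵) = 538,693,578
N ≈ √538,693,578 ≈ 23,209.8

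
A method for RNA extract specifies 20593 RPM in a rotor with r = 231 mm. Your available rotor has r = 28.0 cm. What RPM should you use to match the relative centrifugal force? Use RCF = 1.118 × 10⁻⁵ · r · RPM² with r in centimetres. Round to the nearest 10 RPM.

≈ 18700 RPM

Original rotor: r = 231 mm = 23.1 cm
RCF_original = 1.118 × 10⁻⁵ × 23.1 × (20593)² = 1.118 × 10⁻⁵ × 23.1 × 424,071,649 ≈ 109,519.9 × g
109,519.9 = 1.118 × 10⁻⁵ × 28 × N²
N² = 109,519.9 / (31.304 × 10⁻⁵) = 349,859,123
N ≈ √349,859,123 ≈ 18,704.5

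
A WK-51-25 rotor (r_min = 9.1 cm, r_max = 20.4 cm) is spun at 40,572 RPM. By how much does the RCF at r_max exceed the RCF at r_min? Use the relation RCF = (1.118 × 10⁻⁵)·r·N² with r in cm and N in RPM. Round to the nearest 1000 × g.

≈ 208000 × g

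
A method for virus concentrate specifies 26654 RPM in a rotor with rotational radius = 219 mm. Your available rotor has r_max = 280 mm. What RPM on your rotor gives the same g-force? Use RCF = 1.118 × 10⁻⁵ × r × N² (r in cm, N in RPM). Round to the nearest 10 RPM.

23570 RPM

Original rotor: r = 219 mm = 21.9 cm
RCF = 1.118 × 10⁻⁵ × r × N²
RCF_original = 1.118 × 10⁻⁵ × 21.9 × (26654)² = 1.118 × 10⁻⁵ × 21.9 × 710,435,716 ≈ 173,944.5 × g
Your rotor: r = 280 mm = 28.0 cm
173,944.5 = 1.118 × 10⁻⁵ × 28 × N²
N² = 173,944.5 / (31.304 × 10⁻⁵) = 555,662,216
N ≈ √555,662,216 ≈ 23,572.5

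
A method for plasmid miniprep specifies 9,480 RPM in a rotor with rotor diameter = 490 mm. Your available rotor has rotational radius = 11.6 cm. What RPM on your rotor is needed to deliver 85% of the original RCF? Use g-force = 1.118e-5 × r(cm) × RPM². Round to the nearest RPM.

Original rotor: r = 490 mm / 2 = 245 mm = 24.5 cm
RCF_original = 1.118 × 10⁻⁵ × 24.5 × (9480)² = 1.118 × 10⁻⁵ × 24.5 × 89,870,400 ≈ 24,616.4 × g
Target RCF = 0.85 × 24,616.4 ≈ 20,923.9 × g
20,923.9 = 1.118 × 10⁻⁵ × 11.6 × N²
N² = 20,923.9 / (12.9688 × 10⁻⁵) = 161,340,294
N ≈ √161,340,294 ≈ 12,702.0

12702 RPM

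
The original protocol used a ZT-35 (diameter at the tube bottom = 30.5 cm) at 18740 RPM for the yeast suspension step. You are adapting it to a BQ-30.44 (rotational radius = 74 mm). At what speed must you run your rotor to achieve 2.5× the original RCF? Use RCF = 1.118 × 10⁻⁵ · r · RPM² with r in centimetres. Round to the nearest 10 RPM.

≈ 42540 RPM

Original rotor: r = 30.5 / 2 = 15.25 cm
RCF = 1.118 × 10⁻⁵ × r × N²
RCF_original = 1.118 × 10⁻⁵ × 15.25 × (18740)² = 1.118 × 10⁻⁵ × 15.25 × 351,187,600 ≈ 59,875.7 × g
Target RCF = 2.5 × 59,875.7 ≈ 149,689.2 × g
Your rotor: r = 74 mm = 7.4 cm
149,689.2 = 1.118 × 10⁻⁵ × 7.4 × N²
N² = 149,689.2 / (8.2732 × 10⁻⁵) = 1,809,326,500
N ≈ √1,809,326,500 ≈ 42,536.2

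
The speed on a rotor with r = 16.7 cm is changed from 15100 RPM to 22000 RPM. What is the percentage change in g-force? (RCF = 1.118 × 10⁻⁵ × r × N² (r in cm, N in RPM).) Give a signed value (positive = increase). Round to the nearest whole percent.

+112%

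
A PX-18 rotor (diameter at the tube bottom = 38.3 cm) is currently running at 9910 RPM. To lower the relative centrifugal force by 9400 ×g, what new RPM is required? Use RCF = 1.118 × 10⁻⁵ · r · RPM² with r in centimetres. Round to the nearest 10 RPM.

r = 38.3 / 2 = 19.15 cm
Current RCF = 1.118 × 10⁻⁵ × 19.15 × (9910)² = 1.118 × 10⁻⁵ × 19.15 × 98,208,100 ≈ 21,026.1 × g
Target RCF = 21,026.1 − 9,400 = 11,626.1 × g
N² = 11,626.1 / (21.4097 × 10⁻⁵) = 54,302,956
N ≈ √54,302,956 ≈ 7,369.1

≈ 7370 RPM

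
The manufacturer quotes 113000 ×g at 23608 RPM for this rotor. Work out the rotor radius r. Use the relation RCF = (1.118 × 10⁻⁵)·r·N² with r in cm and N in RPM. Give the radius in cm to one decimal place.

RCF = 1.118 × 10⁻⁵ × r × N²
113000 = 1.118 × 10⁻⁵ × r × (23608)²
r = 113000 / (1.118 × 10⁻⁵ × 557,337,664) = 113000 / 6231.035 ≈ 18.135 cm

18.1 cm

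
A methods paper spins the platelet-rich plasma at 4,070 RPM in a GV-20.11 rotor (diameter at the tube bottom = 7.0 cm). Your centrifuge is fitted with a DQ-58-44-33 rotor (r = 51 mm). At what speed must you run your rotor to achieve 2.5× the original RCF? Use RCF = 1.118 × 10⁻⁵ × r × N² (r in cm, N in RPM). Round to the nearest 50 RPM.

5350 RPM

Original rotor: r = 7.0 / 2 = 3.5 cm
RCF_original = 1.118 × 10⁻⁵ × 3.5 × (4070)² = 1.118 × 10⁻⁵ × 3.5 × 16,564,900 ≈ 648.2 × g
Target RCF = 2.5 × 648.2 ≈ 1,620.5 × g
Your rotor: r = 51 mm = 5.1 cm
1,620.5 = 1.118 × 10⁻⁵ × 5.1 × N²
N² = 1,620.5 / (5.7018 × 10⁻⁵) = 28,420,850
N ≈ √28,420,850 ≈ 5,331.1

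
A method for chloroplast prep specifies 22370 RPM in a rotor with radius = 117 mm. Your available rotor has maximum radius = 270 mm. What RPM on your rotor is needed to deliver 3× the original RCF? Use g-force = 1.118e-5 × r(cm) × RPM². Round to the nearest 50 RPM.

25500 RPM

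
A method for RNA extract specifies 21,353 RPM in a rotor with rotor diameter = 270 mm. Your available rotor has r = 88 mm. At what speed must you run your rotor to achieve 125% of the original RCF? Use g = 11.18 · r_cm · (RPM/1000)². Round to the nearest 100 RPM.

Original rotor: r = 270 mm / 2 = 135 mm = 13.5 cm
RCF_original = 11.18 × 13.5 × (21.353)² = 11.18 × 13.5 × 455.950609 ≈ 68,816.6 × g
Target RCF = 1.25 × 68,816.6 ≈ 86,020.8 × g
Your rotor: r = 88 mm = 8.8 cm
86,020.8 = 11.18 × 8.8 × (N/1000)²
(N/1000)² = 86,020.8 / 98.384 = 874.3373
N = 1000 × √874.3373 ≈ 29,569.2

29600 RPM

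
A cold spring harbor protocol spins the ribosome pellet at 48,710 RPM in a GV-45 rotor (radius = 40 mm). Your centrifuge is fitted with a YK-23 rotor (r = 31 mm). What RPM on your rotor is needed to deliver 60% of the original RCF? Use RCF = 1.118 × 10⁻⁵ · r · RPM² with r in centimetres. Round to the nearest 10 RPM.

Original rotor: r = 40 mm = 4.0 cm
RCF = 1.118 × 10⁻⁵ × r × N²
RCF_original = 1.118 × 10⁻⁵ × 4 × (48710)² = 1.118 × 10⁻⁵ × 4 × 2,372,664,100 ≈ 106,105.5 × g
Target RCF = 0.6 × 106,105.5 ≈ 63,663.3 × g
Your rotor: r = 31 mm = 3.1 cm
63,663.3 = 1.118 × 10⁻⁵ × 3.1 × N²
N² = 63,663.3 / (3.4658 × 10⁻⁵) = 1,836,900,571
N ≈ √1,836,900,571 ≈ 42,859.1

≈ 42860 RPM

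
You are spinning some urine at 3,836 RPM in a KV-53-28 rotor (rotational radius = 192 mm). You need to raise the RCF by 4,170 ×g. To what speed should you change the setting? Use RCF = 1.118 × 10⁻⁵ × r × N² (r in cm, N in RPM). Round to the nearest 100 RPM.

5800 RPM

r = 192 mm = 19.2 cm
Current RCF = 1.118 × 10⁻⁵ × 19.2 × (3836)² = 1.118 × 10⁻⁵ × 19.2 × 14,714,896 ≈ 3,158.6 × g
Target RCF = 3,158.6 + 4,170 = 7,328.6 × g
N² = 7,328.6 / (21.4656 × 10⁻⁵) = 34,141,137
N ≈ √34,141,137 ≈ 5,843.0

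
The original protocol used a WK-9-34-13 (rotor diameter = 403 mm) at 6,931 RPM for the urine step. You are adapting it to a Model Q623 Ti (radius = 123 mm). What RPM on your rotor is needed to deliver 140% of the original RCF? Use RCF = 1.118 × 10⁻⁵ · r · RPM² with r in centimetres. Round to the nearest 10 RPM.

Original rotor: r = 403 mm / 2 = 201.5 mm = 20.15 cm
RCF_original = 1.118 × 10⁻⁵ × 20.15 × (6931)² = 1.118 × 10⁻⁵ × 20.15 × 48,038,761 ≈ 10,822 × g
Target RCF = 1.4 × 10,822 ≈ 15,150.8 × g
Your rotor: r = 123 mm = 12.3 cm
15,150.8 = 1.118 × 10⁻⁵ × 12.3 × N²
N² = 15,150.8 / (13.7514 × 10⁻⁵) = 110,176,418
N ≈ √110,176,418 ≈ 10,496.5

≈ 10500 RPM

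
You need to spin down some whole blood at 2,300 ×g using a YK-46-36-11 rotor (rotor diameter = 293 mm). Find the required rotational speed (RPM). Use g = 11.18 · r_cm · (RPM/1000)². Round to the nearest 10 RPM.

≈ 3750 RPM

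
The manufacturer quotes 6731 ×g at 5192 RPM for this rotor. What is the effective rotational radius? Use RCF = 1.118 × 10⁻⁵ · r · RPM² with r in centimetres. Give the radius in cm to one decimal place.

RCF = 1.118 × 10⁻⁵ × r × N²
6731 = 1.118 × 10⁻⁵ × r × (5192)²
r = 6731 / (1.118 × 10⁻⁵ × 26,956,864) = 6731 / 301.3777 ≈ 22.334 cm

r ≈ 22.3 cm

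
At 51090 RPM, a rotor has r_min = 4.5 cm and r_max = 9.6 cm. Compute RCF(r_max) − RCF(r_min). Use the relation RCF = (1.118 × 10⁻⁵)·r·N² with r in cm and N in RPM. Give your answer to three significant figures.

ΔRCF = 1.118 × 10⁻⁵ × (r_max − r_min) × N² = 1.118 × 10⁻⁵ × 5.1 × 2,610,188,100 ≈ 148,827.7

149000 g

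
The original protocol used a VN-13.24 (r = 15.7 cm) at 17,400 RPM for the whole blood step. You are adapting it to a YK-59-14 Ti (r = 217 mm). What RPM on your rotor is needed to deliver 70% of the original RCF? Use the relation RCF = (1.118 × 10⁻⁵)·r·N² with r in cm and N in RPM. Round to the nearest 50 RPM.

≈ 12400 RPM

RCF_original = 1.118 × 10⁻⁵ × 15.7 × (17400)² = 1.118 × 10⁻⁵ × 15.7 × 302,760,000 ≈ 53,142.3 × g
Target RCF = 0.7 × 53,142.3 ≈ 37,199.6 × g
Your rotor: r = 217 mm = 21.7 cm
37,199.6 = 1.118 × 10⁻⁵ × 21.7 × N²
N² = 37,199.6 / (24.2606 × 10⁻⁵) = 153,333,388
N ≈ √153,333,388 ≈ 12,382.8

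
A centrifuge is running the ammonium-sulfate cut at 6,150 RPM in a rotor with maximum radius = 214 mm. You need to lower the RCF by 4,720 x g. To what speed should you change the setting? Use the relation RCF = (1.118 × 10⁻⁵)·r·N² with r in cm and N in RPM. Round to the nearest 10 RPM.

r = 214 mm = 21.4 cm
Current RCF = 1.118 × 10⁻⁵ × 21.4 × (6150)² = 1.118 × 10⁻⁵ × 21.4 × 37,822,500 ≈ 9,049.1 × g
Target RCF = 9,049.1 − 4,720 = 4,329.1 × g
N² = 4,329.1 / (23.9252 × 10⁻⁵) = 18,094,311
N ≈ √18,094,311 ≈ 4,253.7

N₂ ≈ 4250 RPM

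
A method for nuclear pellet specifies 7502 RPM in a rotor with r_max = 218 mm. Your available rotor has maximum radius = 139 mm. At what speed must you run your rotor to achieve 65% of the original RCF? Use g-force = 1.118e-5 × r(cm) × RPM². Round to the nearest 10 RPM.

≈ 7570 RPM

Original rotor: r = 218 mm = 21.8 cm
RCF = 1.118 × 10⁻⁵ × r × N²
RCF_original = 1.118 × 10⁻⁵ × 21.8 × (7502)² = 1.118 × 10⁻⁵ × 21.8 × 56,280,004 ≈ 13,716.8 × g
Target RCF = 0.65 × 13,716.8 ≈ 8,915.9 × g
Your rotor: r = 139 mm = 13.9 cm
8,915.9 = 1.118 × 10⁻⁵ × 13.9 × N²
N² = 8,915.9 / (15.5402 × 10⁻⁵) = 57,373,135
N ≈ √57,373,135 ≈ 7,574.5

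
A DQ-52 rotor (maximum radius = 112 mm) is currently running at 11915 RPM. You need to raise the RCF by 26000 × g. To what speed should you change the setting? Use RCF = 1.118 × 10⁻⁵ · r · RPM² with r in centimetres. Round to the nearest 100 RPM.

≈ 18700 RPM

r = 112 mm = 11.2 cm
Current RCF = 1.118 × 10⁻⁵ × 11.2 × (11915)² = 1.118 × 10⁻⁵ × 11.2 × 141,967,225 ≈ 17,776.6 × g
Target RCF = 17,776.6 + 26,000 = 43,776.6 × g
N² = 43,776.6 / (12.5216 × 10⁻⁵) = 349,608,676
N ≈ √349,608,676 ≈ 18,697.8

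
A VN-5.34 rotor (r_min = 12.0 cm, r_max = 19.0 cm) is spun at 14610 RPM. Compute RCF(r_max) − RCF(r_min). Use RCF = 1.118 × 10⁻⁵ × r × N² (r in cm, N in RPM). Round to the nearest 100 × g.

16700 g

RCF_max = 1.118 × 10⁻⁵ × 19 × (14610)² = 1.118 × 10⁻⁵ × 19 × 213,452,100 ≈ 45,341.5 × g
RCF_min = 1.118 × 10⁻⁵ × 12 × (14610)² = 1.118 × 10⁻⁵ × 12 × 213,452,100 ≈ 28,636.7 × g
ΔRCF = 45,341.5 − 28,636.7 = 16,704.8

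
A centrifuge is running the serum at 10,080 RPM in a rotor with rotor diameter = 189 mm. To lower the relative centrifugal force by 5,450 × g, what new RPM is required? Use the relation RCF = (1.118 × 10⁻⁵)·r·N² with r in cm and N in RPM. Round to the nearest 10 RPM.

N₂ ≈ 7070 RPM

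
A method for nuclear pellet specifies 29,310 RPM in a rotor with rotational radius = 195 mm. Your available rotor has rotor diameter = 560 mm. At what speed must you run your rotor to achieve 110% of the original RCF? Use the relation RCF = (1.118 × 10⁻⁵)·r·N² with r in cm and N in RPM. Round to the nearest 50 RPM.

≈ 25650 RPM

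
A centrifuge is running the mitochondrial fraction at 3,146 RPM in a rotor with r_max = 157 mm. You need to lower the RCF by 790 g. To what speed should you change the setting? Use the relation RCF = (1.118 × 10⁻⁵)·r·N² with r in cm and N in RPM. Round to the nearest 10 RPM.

N₂ ≈ 2320 RPM

r = 157 mm = 15.7 cm
Current RCF = 1.118 × 10⁻⁵ × 15.7 × (3146)² = 1.118 × 10⁻⁵ × 15.7 × 9,897,316 ≈ 1,737.2 × g
Target RCF = 1,737.2 − 790 = 947.2 × g
N² = 947.2 / (17.5526 × 10⁻⁵) = 5,396,352
N ≈ √5,396,352 ≈ 2,323.0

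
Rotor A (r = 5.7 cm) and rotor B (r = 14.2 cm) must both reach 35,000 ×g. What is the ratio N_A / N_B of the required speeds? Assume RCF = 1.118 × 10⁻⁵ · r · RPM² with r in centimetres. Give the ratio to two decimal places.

1.58

At fixed RCF, N ∝ 1/√r, so N_A/N_B = √(r_B/r_A) = √(14.2/5.7) = √2.491228 = 1.5784.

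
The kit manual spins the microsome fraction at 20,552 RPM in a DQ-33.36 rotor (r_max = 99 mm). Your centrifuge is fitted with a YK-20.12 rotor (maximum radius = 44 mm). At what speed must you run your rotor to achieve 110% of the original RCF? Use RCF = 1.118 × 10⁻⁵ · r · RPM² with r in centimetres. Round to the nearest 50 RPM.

≈ 32350 RPM

Original rotor: r = 99 mm = 9.9 cm
RCF = 1.118 × 10⁻⁵ × r × N²
RCF_original = 1.118 × 10⁻⁵ × 9.9 × (20552)² = 1.118 × 10⁻⁵ × 9.9 × 422,384,704 ≈ 46,750.4 × g
Target RCF = 1.1 × 46,750.4 ≈ 51,425.4 × g
Your rotor: r = 44 mm = 4.4 cm
51,425.4 = 1.118 × 10⁻⁵ × 4.4 × N²
N² = 51,425.4 / (4.9192 × 10⁻⁵) = 1,045,401,691
N ≈ √1,045,401,691 ≈ 32,332.7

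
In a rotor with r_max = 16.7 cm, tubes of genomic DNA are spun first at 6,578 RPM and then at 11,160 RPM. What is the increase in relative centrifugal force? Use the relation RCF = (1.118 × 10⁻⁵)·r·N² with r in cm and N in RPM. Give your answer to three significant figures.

≈ 15200 g

RCF₁ = 1.118 × 10⁻⁵ × 16.7 × (6578)² = 1.118 × 10⁻⁵ × 16.7 × 43,270,084 ≈ 8,078.8 × g
RCF₂ = 1.118 × 10⁻⁵ × 16.7 × (11160)² = 1.118 × 10⁻⁵ × 16.7 × 124,545,600 ≈ 23,253.4 × g
Increase = 23,253.4 − 8,078.8 = 15,174.6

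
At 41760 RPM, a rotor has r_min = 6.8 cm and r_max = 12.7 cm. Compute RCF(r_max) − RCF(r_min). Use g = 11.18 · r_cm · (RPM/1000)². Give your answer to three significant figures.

RCF_max = 11.18 × 12.7 × (41.76)² = 11.18 × 12.7 × 1,743.8976 ≈ 247,609 × g
RCF_min = 11.18 × 6.8 × (41.76)² = 11.18 × 6.8 × 1,743.8976 ≈ 132,578.1 × g
ΔRCF = 247,609 − 132,578.1 = 115,030.9

115000 x g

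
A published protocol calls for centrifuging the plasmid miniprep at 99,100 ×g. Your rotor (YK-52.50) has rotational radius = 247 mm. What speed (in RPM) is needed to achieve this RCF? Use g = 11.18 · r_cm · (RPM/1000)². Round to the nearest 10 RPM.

r = 247 mm = 24.7 cm
RCF = 11.18 × r × (N/1000)²
99,100 = 11.18 × 24.7 × (N/1000)²
(N/1000)² = 99,100 / 276.146 = 358.8681
N = 1000 × √358.8681 ≈ 18,943.8

18940 RPM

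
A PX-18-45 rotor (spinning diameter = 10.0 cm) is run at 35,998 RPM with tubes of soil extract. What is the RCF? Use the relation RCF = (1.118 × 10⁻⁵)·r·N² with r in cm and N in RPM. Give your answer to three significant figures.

r = 10.0 / 2 = 5 cm
RCF = 1.118 × 10⁻⁵ × 5 × (35998)² = 1.118 × 10⁻⁵ × 5 × 1,295,856,004 ≈ 72,438.4 × g

72400 × g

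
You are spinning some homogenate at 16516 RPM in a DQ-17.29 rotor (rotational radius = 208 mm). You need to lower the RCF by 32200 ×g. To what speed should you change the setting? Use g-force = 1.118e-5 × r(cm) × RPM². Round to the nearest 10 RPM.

≈ 11590 RPM

r = 208 mm = 20.8 cm
Current RCF = 1.118 × 10⁻⁵ × 20.8 × (16516)² = 1.118 × 10⁻⁵ × 20.8 × 272,778,256 ≈ 63,432.9 × g
Target RCF = 63,432.9 − 32,200 = 31,232.9 × g
N² = 31,232.9 / (23.2544 × 10⁻⁵) = 134,309,636
N ≈ √134,309,636 ≈ 11,589.2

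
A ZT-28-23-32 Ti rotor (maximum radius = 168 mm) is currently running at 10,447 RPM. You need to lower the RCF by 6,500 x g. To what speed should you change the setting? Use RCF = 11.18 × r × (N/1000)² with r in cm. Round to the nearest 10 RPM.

r = 168 mm = 16.8 cm
Current RCF = 11.18 × 16.8 × (10.447)² = 11.18 × 16.8 × 109.139809 ≈ 20,499.1 × g
Target RCF = 20,499.1 − 6,500 = 13,999.1 × g
(N/1000)² = 13,999.1 / 187.824 = 74.53307
N = 1000 × √74.53307 ≈ 8,633.3

N₂ ≈ 8630 RPM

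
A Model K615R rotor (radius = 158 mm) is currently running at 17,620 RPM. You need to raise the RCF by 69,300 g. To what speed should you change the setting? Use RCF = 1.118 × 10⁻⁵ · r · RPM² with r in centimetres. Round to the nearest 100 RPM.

26500 RPM

r = 158 mm = 15.8 cm
Current RCF = 1.118 × 10⁻⁵ × 15.8 × (17620)² = 1.118 × 10⁻⁵ × 15.8 × 310,464,400 ≈ 54,841.7 × g
Target RCF = 54,841.7 + 69,300 = 124,141.7 × g
N² = 124,141.7 / (17.6644 × 10⁻⁵) = 702,779,036
N ≈ √702,779,036 ≈ 26,510.0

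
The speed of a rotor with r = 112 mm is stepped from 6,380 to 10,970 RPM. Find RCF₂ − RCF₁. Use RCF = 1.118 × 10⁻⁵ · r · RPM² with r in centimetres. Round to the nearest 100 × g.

10000 × g

r = 112 mm = 11.2 cm
RCF₁ = 1.118 × 10⁻⁵ × 11.2 × (6380)² = 1.118 × 10⁻⁵ × 11.2 × 40,704,400 ≈ 5,096.8 × g
RCF₂ = 1.118 × 10⁻⁵ × 11.2 × (10970)² = 1.118 × 10⁻⁵ × 11.2 × 120,340,900 ≈ 15,068.6 × g
Increase = 15,068.6 − 5,096.8 = 9,971.8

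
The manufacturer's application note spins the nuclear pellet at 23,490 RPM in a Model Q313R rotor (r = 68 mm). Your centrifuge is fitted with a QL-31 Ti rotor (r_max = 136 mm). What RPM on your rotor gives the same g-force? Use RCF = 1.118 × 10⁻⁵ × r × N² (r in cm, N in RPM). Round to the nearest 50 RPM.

≈ 16600 RPM

Original rotor: r = 68 mm = 6.8 cm
RCF_original = 1.118 × 10⁻⁵ × 6.8 × (23490)² = 1.118 × 10⁻⁵ × 6.8 × 551,780,100 ≈ 41,948.5 × g
Your rotor: r = 136 mm = 13.6 cm
41,948.5 = 1.118 × 10⁻⁵ × 13.6 × N²
N² = 41,948.5 / (15.2048 × 10⁻⁵) = 275,889,851
N ≈ √275,889,851 ≈ 16,609.9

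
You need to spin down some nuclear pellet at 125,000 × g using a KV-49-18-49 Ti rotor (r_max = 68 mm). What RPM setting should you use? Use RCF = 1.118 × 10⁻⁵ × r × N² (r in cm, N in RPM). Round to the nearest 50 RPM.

40550 RPM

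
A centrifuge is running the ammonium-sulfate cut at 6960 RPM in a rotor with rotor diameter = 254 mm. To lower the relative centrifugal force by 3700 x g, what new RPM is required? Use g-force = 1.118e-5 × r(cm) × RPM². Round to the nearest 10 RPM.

N₂ ≈ 4730 RPM

r = 254 mm / 2 = 127 mm = 12.7 cm
Current RCF = 1.118 × 10⁻⁵ × 12.7 × (6960)² = 1.118 × 10⁻⁵ × 12.7 × 48,441,600 ≈ 6,878 × g
Target RCF = 6,878 − 3,700 = 3,178 × g
N² = 3,178 / (14.1986 × 10⁻⁵) = 22,382,488
N ≈ √22,382,488 ≈ 4,731.0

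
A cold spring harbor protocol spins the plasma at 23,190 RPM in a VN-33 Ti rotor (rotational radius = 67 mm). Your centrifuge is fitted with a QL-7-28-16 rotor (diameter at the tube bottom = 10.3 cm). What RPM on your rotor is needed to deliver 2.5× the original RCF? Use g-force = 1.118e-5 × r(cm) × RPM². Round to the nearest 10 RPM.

Original rotor: r = 67 mm = 6.7 cm
RCF = 1.118 × 10⁻⁵ × r × N²
RCF_original = 1.118 × 10⁻⁵ × 6.7 × (23190)² = 1.118 × 10⁻⁵ × 6.7 × 537,776,100 ≈ 40,282.7 × g
Target RCF = 2.5 × 40,282.7 ≈ 100,706.8 × g
Your rotor: r = 10.3 / 2 = 5.15 cm
100,706.8 = 1.118 × 10⁻⁵ × 5.15 × N²
N² = 100,706.8 / (5.7577 × 10⁻⁵) = 1,749,080,362
N ≈ √1,749,080,362 ≈ 41,822.0

41820 RPM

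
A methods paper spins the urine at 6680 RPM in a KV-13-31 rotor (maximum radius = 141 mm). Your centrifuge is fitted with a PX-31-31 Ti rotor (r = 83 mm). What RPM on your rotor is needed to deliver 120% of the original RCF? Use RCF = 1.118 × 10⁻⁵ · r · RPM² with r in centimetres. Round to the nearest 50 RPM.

9550 RPM

Original rotor: r = 141 mm = 14.1 cm
RCF = 1.118 × 10⁻⁵ × r × N²
RCF_original = 1.118 × 10⁻⁵ × 14.1 × (6680)² = 1.118 × 10⁻⁵ × 14.1 × 44,622,400 ≈ 7,034.2 × g
Target RCF = 1.2 × 7,034.2 ≈ 8,441 × g
Your rotor: r = 83 mm = 8.3 cm
8,441 = 1.118 × 10⁻⁵ × 8.3 × N²
N² = 8,441 / (9.2794 × 10⁻⁵) = 90,964,933
N ≈ √90,964,933 ≈ 9,537.6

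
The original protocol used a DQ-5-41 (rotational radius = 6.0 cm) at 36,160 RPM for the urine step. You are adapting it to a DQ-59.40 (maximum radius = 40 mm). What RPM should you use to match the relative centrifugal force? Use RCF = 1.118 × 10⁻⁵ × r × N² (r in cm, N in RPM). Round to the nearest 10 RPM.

RCF_original = 1.118 × 10⁻⁵ × 6 × (36160)² = 1.118 × 10⁻⁵ × 6 × 1,307,545,600 ≈ 87,710.2 × g
Your rotor: r = 40 mm = 4.0 cm
87,710.2 = 1.118 × 10⁻⁵ × 4 × N²
N² = 87,710.2 / (4.472 × 10⁻⁵) = 1,961,319,320
N ≈ √1,961,319,320 ≈ 44,286.8

≈ 44290 RPM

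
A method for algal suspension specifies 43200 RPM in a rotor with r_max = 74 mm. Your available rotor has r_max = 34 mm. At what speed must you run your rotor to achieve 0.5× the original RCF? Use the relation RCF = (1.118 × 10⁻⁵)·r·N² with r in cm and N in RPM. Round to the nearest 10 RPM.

45070 RPM

Original rotor: r = 74 mm = 7.4 cm
RCF_original = 1.118 × 10⁻⁵ × 7.4 × (43200)² = 1.118 × 10⁻⁵ × 7.4 × 1,866,240,000 ≈ 154,397.8 × g
Target RCF = 0.5 × 154,397.8 ≈ 77,198.9 × g
Your rotor: r = 34 mm = 3.4 cm
77,198.9 = 1.118 × 10⁻⁵ × 3.4 × N²
N² = 77,198.9 / (3.8012 × 10⁻⁵) = 2,030,908,660
N ≈ √2,030,908,660 ≈ 45,065.6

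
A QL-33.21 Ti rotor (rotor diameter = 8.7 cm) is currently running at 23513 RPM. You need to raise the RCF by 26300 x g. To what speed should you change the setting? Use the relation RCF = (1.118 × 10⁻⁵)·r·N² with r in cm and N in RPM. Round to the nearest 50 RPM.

r = 8.7 / 2 = 4.35 cm
Current RCF = 1.118 × 10⁻⁵ × 4.35 × (23513)² = 1.118 × 10⁻⁵ × 4.35 × 552,861,169 ≈ 26,887.3 × g
Target RCF = 26,887.3 + 26,300 = 53,187.3 × g
N² = 53,187.3 / (4.8633 × 10⁻⁵) = 1,093,646,290
N ≈ √1,093,646,290 ≈ 33,070.3

33050 RPM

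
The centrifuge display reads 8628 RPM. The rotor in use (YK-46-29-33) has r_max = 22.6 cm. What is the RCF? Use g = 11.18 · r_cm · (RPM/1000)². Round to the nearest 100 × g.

RCF = 11.18 × 22.6 × (8.628)² = 11.18 × 22.6 × 74.442384 ≈ 18,809.2 × g

RCF ≈ 18800 x g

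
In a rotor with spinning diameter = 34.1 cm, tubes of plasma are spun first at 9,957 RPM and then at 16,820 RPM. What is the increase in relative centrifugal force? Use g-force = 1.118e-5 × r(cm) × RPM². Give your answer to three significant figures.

r = 34.1 / 2 = 17.05 cm
RCF₁ = 1.118 × 10⁻⁵ × 17.05 × (9957)² = 1.118 × 10⁻⁵ × 17.05 × 99,141,849 ≈ 18,898.3 × g
RCF₂ = 1.118 × 10⁻⁵ × 17.05 × (16820)² = 1.118 × 10⁻⁵ × 17.05 × 282,912,400 ≈ 53,928.5 × g
Increase = 53,928.5 − 18,898.3 = 35,030.2

35000 x g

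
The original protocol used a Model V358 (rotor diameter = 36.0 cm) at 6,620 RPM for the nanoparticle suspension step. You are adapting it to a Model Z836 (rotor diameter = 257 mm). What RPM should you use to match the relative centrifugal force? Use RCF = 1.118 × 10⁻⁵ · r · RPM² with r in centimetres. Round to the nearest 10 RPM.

Original rotor: r = 36.0 / 2 = 18 cm
RCF_original = 1.118 × 10⁻⁵ × 18 × (6620)² = 1.118 × 10⁻⁵ × 18 × 43,824,400 ≈ 8,819.2 × g
Your rotor: r = 257 mm / 2 = 128.5 mm = 12.85 cm
8,819.2 = 1.118 × 10⁻⁵ × 12.85 × N²
N² = 8,819.2 / (14.3663 × 10⁻⁵) = 61,388,110
N ≈ √61,388,110 ≈ 7,835.1

≈ 7840 RPM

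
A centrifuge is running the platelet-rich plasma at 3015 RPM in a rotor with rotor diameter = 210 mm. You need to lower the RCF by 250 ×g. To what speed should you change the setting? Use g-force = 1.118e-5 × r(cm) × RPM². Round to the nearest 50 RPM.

r = 210 mm / 2 = 105 mm = 10.5 cm
Current RCF = 1.118 × 10⁻⁵ × 10.5 × (3015)² = 1.118 × 10⁻⁵ × 10.5 × 9,090,225 ≈ 1,067.1 × g
Target RCF = 1,067.1 − 250 = 817.1 × g
N² = 817.1 / (11.739 × 10⁻⁵) = 6,960,559
N ≈ √6,960,559 ≈ 2,638.3

2650 RPM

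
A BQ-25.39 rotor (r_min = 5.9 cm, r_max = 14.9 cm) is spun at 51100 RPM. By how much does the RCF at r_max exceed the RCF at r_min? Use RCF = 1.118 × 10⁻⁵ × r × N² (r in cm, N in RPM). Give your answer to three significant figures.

ΔRCF ≈ 263000 g

ΔRCF = 1.118 × 10⁻⁵ × (r_max − r_min) × N² = 1.118 × 10⁻⁵ × 9.0 × 2,611,210,000 ≈ 262,740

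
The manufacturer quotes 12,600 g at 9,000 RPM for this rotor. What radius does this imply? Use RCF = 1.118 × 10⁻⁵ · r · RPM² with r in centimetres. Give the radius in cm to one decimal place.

≈ 13.9 cm

12600 = 1.118 × 10⁻⁵ × r × (9000)²
r = 12600 / (1.118 × 10⁻⁵ × 81,000,000) = 12600 / 905.58 ≈ 13.914 cm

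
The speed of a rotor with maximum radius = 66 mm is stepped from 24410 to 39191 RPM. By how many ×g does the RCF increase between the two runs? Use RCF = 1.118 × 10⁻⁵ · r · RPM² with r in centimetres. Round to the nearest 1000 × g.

r = 66 mm = 6.6 cm
RCF₁ = 1.118 × 10⁻⁵ × 6.6 × (24410)² = 1.118 × 10⁻⁵ × 6.6 × 595,848,100 ≈ 43,966.4 × g
RCF₂ = 1.118 × 10⁻⁵ × 6.6 × (39191)² = 1.118 × 10⁻⁵ × 6.6 × 1,535,934,481 ≈ 113,333.5 × g
Increase = 113,333.5 − 43,966.4 = 69,367.1

≈ 69000 ×g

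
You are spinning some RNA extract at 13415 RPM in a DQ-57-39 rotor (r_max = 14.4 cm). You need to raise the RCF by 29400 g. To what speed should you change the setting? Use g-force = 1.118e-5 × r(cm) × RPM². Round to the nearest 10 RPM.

19040 RPM

Current RCF = 1.118 × 10⁻⁵ × 14.4 × (13415)² = 1.118 × 10⁻⁵ × 14.4 × 179,962,225 ≈ 28,972.5 × g
Target RCF = 28,972.5 + 29,400 = 58,372.5 × g
N² = 58,372.5 / (16.0992 × 10⁻⁵) = 362,580,128
N ≈ √362,580,128 ≈ 19,041.5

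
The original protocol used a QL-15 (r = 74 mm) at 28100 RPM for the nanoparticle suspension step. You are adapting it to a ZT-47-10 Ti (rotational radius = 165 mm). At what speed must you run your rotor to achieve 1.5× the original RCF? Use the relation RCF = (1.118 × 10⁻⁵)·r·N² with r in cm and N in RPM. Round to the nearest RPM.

≈ 23048 RPM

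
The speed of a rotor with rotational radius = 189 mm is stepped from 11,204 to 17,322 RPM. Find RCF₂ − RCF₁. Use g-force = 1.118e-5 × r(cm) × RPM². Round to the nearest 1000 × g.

37000 g

r = 189 mm = 18.9 cm
RCF₁ = 1.118 × 10⁻⁵ × 18.9 × (11204)² = 1.118 × 10⁻⁵ × 18.9 × 125,529,616 ≈ 26,524.7 × g
RCF₂ = 1.118 × 10⁻⁵ × 18.9 × (17322)² = 1.118 × 10⁻⁵ × 18.9 × 300,051,684 ≈ 63,401.5 × g
Increase = 63,401.5 − 26,524.7 = 36,876.8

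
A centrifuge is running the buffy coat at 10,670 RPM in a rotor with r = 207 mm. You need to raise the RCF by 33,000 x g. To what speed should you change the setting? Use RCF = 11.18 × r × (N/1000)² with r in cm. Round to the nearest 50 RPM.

16000 RPM

r = 207 mm = 20.7 cm
Current RCF = 11.18 × 20.7 × (10.67)² = 11.18 × 20.7 × 113.8489 ≈ 26,347.6 × g
Target RCF = 26,347.6 + 33,000 = 59,347.6 × g
(N/1000)² = 59,347.6 / 231.426 = 256.4431
N = 1000 × √256.4431 ≈ 16,013.8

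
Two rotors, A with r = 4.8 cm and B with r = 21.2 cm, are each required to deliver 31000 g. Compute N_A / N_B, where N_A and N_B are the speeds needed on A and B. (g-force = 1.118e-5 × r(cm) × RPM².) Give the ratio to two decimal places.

2.10

At fixed RCF, N ∝ 1/√r, so N_A/N_B = √(r_B/r_A) = √(21.2/4.8) = √4.416667 = 2.1016.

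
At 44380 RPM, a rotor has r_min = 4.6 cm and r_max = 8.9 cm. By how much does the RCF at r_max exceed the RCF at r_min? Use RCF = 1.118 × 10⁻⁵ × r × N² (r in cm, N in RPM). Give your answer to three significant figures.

RCF_max = 1.118 × 10⁻⁵ × 8.9 × (44380)² = 1.118 × 10⁻⁵ × 8.9 × 1,969,584,400 ≈ 195,977.6 × g
RCF_min = 1.118 × 10⁻⁵ × 4.6 × (44380)² = 1.118 × 10⁻⁵ × 4.6 × 1,969,584,400 ≈ 101,291.8 × g
ΔRCF = 195,977.6 − 101,291.8 = 94,685.8

94700 g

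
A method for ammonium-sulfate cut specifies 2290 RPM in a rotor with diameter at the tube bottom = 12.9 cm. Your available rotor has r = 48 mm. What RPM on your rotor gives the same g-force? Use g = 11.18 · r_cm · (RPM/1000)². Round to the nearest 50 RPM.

Original rotor: r = 12.9 / 2 = 6.45 cm
RCF_original = 11.18 × 6.45 × (2.29)² = 11.18 × 6.45 × 5.2441 ≈ 378.2 × g
Your rotor: r = 48 mm = 4.8 cm
378.2 = 11.18 × 4.8 × (N/1000)²
(N/1000)² = 378.2 / 53.664 = 7.047555
N = 1000 × √7.047555 ≈ 2,654.7

2650 RPM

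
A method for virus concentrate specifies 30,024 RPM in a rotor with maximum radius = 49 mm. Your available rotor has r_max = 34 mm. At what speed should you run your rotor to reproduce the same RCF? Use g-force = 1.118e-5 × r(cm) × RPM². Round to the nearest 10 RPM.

Original rotor: r = 49 mm = 4.9 cm
RCF = 1.118 × 10⁻⁵ × r × N²
RCF_original = 1.118 × 10⁻⁵ × 4.9 × (30024)² = 1.118 × 10⁻⁵ × 4.9 × 901,440,576 ≈ 49,382.7 × g
Your rotor: r = 34 mm = 3.4 cm
49,382.7 = 1.118 × 10⁻⁵ × 3.4 × N²
N² = 49,382.7 / (3.8012 × 10⁻⁵) = 1,299,134,484
N ≈ √1,299,134,484 ≈ 36,043.5

≈ 36040 RPM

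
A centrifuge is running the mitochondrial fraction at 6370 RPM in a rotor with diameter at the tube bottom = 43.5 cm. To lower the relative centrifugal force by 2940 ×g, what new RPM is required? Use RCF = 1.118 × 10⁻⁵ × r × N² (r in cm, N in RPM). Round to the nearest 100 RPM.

N₂ ≈ 5300 RPM

r = 43.5 / 2 = 21.75 cm
Current RCF = 1.118 × 10⁻⁵ × 21.75 × (6370)² = 1.118 × 10⁻⁵ × 21.75 × 40,576,900 ≈ 9,866.9 × g
Target RCF = 9,866.9 − 2,940 = 6,926.9 × g
N² = 6,926.9 / (24.3165 × 10⁻⁵) = 28,486,419
N ≈ √28,486,419 ≈ 5,337.3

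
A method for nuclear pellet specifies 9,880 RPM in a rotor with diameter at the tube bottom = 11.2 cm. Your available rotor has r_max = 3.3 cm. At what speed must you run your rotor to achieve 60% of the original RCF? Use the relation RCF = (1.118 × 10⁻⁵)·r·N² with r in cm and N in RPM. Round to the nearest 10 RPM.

Original rotor: r = 11.2 / 2 = 5.6 cm
RCF = 1.118 × 10⁻⁵ × r × N²
RCF_original = 1.118 × 10⁻⁵ × 5.6 × (9880)² = 1.118 × 10⁻⁵ × 5.6 × 97,614,400 ≈ 6,111.4 × g
Target RCF = 0.6 × 6,111.4 ≈ 3,666.8 × g
3,666.8 = 1.118 × 10⁻⁵ × 3.3 × N²
N² = 3,666.8 / (3.6894 × 10⁻⁵) = 99,387,434
N ≈ √99,387,434 ≈ 9,969.3

9970 RPM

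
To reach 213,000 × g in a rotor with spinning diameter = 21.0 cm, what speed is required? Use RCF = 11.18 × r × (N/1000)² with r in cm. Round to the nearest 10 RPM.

r = 21.0 / 2 = 10.5 cm
213,000 = 11.18 × 10.5 × (N/1000)²
(N/1000)² = 213,000 / 117.39 = 1814.465
N = 1000 × √1814.465 ≈ 42,596.5

N ≈ 42600 RPM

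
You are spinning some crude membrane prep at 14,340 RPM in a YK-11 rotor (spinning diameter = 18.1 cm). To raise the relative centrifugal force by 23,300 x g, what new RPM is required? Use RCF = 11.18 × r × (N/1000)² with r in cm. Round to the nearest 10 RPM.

N₂ ≈ 20880 RPM

r = 18.1 / 2 = 9.05 cm
Current RCF = 11.18 × 9.05 × (14.34)² = 11.18 × 9.05 × 205.6356 ≈ 20,806 × g
Target RCF = 20,806 + 23,300 = 44,106 × g
(N/1000)² = 44,106 / 101.179 = 435.9205
N = 1000 × √435.9205 ≈ 20,878.7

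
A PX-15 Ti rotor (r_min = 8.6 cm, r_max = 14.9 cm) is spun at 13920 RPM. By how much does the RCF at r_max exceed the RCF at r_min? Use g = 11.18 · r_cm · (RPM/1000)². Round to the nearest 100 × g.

RCF_max = 11.18 × 14.9 × (13.92)² = 11.18 × 14.9 × 193.7664 ≈ 32,278 × g
RCF_min = 11.18 × 8.6 × (13.92)² = 11.18 × 8.6 × 193.7664 ≈ 18,630.3 × g
ΔRCF = 32,278 − 18,630.3 = 13,647.7

≈ 13600 x g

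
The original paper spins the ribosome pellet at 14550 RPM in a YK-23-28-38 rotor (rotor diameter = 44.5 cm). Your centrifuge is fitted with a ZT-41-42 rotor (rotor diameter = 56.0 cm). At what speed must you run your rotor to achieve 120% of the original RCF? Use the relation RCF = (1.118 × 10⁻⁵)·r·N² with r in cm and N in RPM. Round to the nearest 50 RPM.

≈ 14200 RPM

Original rotor: r = 44.5 / 2 = 22.25 cm
RCF_original = 1.118 × 10⁻⁵ × 22.25 × (14550)² = 1.118 × 10⁻⁵ × 22.25 × 211,702,500 ≈ 52,662.1 × g
Target RCF = 1.2 × 52,662.1 ≈ 63,194.5 × g
Your rotor: r = 56.0 / 2 = 28 cm
63,194.5 = 1.118 × 10⁻⁵ × 28 × N²
N² = 63,194.5 / (31.304 × 10⁻⁵) = 201,873,562
N ≈ √201,873,562 ≈ 14,208.2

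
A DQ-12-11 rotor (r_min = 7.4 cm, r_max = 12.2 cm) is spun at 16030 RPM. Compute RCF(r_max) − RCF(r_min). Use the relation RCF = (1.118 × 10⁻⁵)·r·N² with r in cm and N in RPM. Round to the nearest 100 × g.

ΔRCF = 1.118 × 10⁻⁵ × (r_max − r_min) × N² = 1.118 × 10⁻⁵ × 4.8 × 256,960,900 ≈ 13,789.5

13800 ×g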